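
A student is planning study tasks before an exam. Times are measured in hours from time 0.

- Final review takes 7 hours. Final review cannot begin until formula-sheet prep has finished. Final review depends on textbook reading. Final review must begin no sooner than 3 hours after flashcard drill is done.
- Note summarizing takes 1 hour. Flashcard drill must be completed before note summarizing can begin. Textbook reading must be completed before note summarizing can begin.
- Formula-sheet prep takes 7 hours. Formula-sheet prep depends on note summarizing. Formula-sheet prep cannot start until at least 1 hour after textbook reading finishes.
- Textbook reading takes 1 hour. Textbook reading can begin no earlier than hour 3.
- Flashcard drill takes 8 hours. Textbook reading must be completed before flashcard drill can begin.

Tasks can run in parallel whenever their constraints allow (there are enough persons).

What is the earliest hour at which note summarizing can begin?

12

After its own release at hour 3, textbook reading can start at hour 3 and finishes at hour 4.
After textbook reading (finishes hour 4), flashcard drill can start at hour 4 and finishes at hour 12.
Note summarizing waits on flashcard drill (finishes hour 12); textbook reading (finishes hour 4). The latest of these is hour 12, which is the earliest note summarizing can start.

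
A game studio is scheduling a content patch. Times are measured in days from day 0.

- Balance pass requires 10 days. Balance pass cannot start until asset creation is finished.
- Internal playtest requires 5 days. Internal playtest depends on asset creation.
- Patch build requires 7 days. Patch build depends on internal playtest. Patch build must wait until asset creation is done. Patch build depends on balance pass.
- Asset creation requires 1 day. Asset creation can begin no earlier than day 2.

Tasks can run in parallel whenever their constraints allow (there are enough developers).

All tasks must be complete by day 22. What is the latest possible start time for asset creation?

4

To finish by day 22, patch build (duration 7) must start no later than day 15.
Since patch build (must start by day 15) depends on it, internal playtest must finish by day 15. Backing off its 5-day duration gives a latest start of day 10.
Balance pass has to be done before patch build (must start by day 15). That means finishing by day 15, i.e. starting by 15 − 10 = day 5.
Asset creation feeds internal playtest (must start by day 10); balance pass (must start by day 5); patch build (must start by day 15). Taking the minimum, asset creation must finish by day 5 and start by 5 − 1 = day 4.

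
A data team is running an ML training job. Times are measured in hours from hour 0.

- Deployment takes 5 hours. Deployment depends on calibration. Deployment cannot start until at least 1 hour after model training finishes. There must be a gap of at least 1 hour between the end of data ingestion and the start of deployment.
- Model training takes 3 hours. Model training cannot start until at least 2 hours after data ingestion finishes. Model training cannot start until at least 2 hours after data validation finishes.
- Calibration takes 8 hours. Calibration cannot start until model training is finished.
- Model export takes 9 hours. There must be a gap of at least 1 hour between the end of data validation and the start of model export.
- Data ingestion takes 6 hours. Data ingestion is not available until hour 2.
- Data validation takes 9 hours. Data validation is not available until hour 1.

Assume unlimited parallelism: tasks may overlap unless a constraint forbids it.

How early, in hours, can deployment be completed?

After its own release at hour 1, data validation can start at hour 1 and finishes at hour 10.
Data ingestion waits on its own release at hour 2, so it starts at hour 2 and finishes at 2 + 6 = hour 8.
Model training needs all of data ingestion (finishes hour 8, plus 2-hour gap → hour 10); data validation (finishes hour 10, plus 2-hour gap → hour 12). That puts its earliest start at hour 12; it finishes at 12 + 3 = hour 15.
Calibration cannot begin until model training (finishes hour 15). It runs from hour 15 to 15 + 8 = hour 23.
Deployment has to wait for calibration (finishes hour 23); model training (finishes hour 15, plus 1-hour gap → hour 16); data ingestion (finishes hour 8, plus 1-hour gap → hour 9). The latest of these is hour 23, so deployment runs hour 23 to 23 + 5 = hour 28.

28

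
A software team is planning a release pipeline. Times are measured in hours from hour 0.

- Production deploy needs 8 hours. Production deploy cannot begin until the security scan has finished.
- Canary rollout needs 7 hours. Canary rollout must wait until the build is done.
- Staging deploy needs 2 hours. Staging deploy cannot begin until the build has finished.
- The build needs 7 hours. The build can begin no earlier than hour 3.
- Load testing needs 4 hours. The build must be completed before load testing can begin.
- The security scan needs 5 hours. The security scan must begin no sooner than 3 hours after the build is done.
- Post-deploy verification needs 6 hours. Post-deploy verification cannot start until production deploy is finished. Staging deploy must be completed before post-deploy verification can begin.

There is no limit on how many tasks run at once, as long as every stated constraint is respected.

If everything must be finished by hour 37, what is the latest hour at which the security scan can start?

Post-deploy verification has no dependents, so it just needs to finish by hour 37. Starting by 37 − 6 = hour 31 achieves that.
Production deploy has to be done before post-deploy verification (must start by hour 31). That means finishing by hour 31, i.e. starting by 31 − 8 = hour 23.
The security scan must finish before production deploy (must start by hour 23). With a 5-hour duration, the security scan must start by 23 − 5 = hour 18.

18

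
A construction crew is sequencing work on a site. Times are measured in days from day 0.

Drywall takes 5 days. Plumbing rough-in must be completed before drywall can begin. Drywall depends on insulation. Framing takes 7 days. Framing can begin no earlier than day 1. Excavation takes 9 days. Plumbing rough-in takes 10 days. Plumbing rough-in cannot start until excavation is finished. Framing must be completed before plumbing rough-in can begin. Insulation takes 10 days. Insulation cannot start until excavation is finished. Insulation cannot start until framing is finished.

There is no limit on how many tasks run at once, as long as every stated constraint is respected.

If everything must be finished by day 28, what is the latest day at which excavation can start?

Nothing follows drywall; the deadline of day 28 is its only limit. It must start by 28 − 5 = day 23.
Plumbing rough-in must finish before drywall (must start by day 23). With a 10-day duration, plumbing rough-in must start by 23 − 10 = day 13.
Since drywall (must start by day 23) depends on it, insulation must finish by day 23. Backing off its 10-day duration gives a latest start of day 13.
Excavation has several dependents: plumbing rough-in (must start by day 13); insulation (must start by day 13). The earliest of those limits is day 13, so excavation must start by 13 − 9 = day 4.

4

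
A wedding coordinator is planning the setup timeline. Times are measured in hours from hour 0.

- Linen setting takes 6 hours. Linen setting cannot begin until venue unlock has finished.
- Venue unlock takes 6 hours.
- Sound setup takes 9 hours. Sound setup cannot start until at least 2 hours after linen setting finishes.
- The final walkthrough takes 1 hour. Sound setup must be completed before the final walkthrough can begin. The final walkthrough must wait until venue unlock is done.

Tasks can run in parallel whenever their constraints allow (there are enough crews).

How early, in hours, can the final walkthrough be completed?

Venue unlock can start immediately at hour 0; it finishes at hour 6.
Linen setting waits on venue unlock (finishes hour 6), so it starts at hour 6 and finishes at 6 + 6 = hour 12.
Sound setup cannot begin until linen setting (finishes hour 12, plus 2-hour gap → hour 14). It runs from hour 14 to 14 + 9 = hour 23.
The final walkthrough has to wait for sound setup (finishes hour 23); venue unlock (finishes hour 6). The latest of these is hour 23, so the final walkthrough runs hour 23 to 23 + 1 = hour 24.

24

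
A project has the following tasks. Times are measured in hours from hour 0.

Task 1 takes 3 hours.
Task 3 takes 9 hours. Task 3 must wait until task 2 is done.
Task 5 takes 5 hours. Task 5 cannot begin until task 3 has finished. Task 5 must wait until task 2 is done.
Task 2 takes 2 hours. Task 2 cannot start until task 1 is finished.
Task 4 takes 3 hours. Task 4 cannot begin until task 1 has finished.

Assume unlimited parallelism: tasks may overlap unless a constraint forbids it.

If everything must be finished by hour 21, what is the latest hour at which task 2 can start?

Task 5 must finish by hour 21; it takes 5 hours, so it must start by 21 − 5 = hour 16.
Task 3 has to be done before task 5 (must start by hour 16). That means finishing by hour 16, i.e. starting by 16 − 9 = hour 7.
Task 2 must finish in time for task 3 (must start by hour 7); task 5 (must start by hour 16). The tightest is hour 7, so task 2 must start by 7 − 2 = hour 5.

5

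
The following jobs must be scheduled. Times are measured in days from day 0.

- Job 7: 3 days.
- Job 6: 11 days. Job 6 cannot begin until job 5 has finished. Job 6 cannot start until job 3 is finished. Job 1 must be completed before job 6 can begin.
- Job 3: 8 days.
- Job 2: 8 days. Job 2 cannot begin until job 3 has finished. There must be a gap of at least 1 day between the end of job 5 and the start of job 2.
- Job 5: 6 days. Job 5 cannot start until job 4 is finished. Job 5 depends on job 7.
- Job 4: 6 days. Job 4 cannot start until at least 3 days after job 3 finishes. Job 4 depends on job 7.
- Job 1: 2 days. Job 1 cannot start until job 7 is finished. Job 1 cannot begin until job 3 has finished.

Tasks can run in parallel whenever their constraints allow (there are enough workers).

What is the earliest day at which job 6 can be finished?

34

Job 7 can start immediately at day 0; it finishes at day 3.
Job 3 can start immediately at day 0; it finishes at day 8.
For job 4: job 3 (finishes day 8, plus 3-day gap → day 11); job 7 (finishes day 3). Taking the maximum gives a start of day 11, and it finishes at 11 + 6 = day 17.
For job 5: job 4 (finishes day 17); job 7 (finishes day 3). Taking the maximum gives a start of day 17, and it finishes at 17 + 6 = day 23.
Job 1 needs all of job 7 (finishes day 3); job 3 (finishes day 8). That puts its earliest start at day 8; it finishes at 8 + 2 = day 10.
Job 6 cannot start until job 5 (finishes day 23); job 3 (finishes day 8); job 1 (finishes day 10). The controlling bound is day 23, so job 6 finishes at 23 + 11 = day 34.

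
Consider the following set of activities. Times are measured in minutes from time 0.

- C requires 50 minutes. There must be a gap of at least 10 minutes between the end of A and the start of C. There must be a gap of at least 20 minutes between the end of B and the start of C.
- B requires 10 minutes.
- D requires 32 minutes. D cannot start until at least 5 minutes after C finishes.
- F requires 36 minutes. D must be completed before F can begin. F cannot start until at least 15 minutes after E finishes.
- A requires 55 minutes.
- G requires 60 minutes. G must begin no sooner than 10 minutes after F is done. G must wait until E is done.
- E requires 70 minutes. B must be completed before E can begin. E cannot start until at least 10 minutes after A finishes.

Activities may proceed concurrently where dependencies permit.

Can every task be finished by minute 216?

No

B can start immediately at minute 0; it finishes at minute 10.
A can start immediately at minute 0; it finishes at minute 55.
E has to wait for B (finishes minute 10); A (finishes minute 55, plus 10-minute gap → minute 65). The latest of these is minute 65, so E runs minute 65 to 65 + 70 = minute 135.
C cannot start until A (finishes minute 55, plus 10-minute gap → minute 65); B (finishes minute 10, plus 20-minute gap → minute 30). The controlling bound is minute 65, so C finishes at 65 + 50 = minute 115.
D waits on C (finishes minute 115, plus 5-minute gap → minute 120), so it starts at minute 120 and finishes at 120 + 32 = minute 152.
F needs all of D (finishes minute 152); E (finishes minute 135, plus 15-minute gap → minute 150). That puts its earliest start at minute 152; it finishes at 152 + 36 = minute 188.
G needs all of F (finishes minute 188, plus 10-minute gap → minute 198); E (finishes minute 135). That puts its earliest start at minute 198; it finishes at 198 + 60 = minute 258.
The earliest everything can be done is minute 258, which is after the deadline of 216, so it is not possible.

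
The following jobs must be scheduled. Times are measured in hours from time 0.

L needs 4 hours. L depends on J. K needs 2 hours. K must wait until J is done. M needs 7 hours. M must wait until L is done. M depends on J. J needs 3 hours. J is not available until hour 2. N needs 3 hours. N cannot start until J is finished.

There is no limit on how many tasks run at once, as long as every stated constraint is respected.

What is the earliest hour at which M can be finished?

After its own release at hour 2, J can start at hour 2 and finishes at hour 5.
L cannot begin until J (finishes hour 5). It runs from hour 5 to 5 + 4 = hour 9.
M needs all of L (finishes hour 9); J (finishes hour 5). That puts its earliest start at hour 9; it finishes at 9 + 7 = hour 16.

16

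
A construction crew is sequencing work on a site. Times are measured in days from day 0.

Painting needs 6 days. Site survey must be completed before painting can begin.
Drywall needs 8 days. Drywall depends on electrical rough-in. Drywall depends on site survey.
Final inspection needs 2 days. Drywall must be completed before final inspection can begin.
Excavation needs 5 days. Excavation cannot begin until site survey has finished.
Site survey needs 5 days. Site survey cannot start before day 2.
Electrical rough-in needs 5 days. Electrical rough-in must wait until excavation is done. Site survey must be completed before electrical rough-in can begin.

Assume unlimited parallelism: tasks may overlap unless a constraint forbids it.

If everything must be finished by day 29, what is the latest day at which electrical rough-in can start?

14

Final inspection has no dependents, so it just needs to finish by day 29. Starting by 29 − 2 = day 27 achieves that.
Since final inspection (must start by day 27) depends on it, drywall must finish by day 27. Backing off its 8-day duration gives a latest start of day 19.
Electrical rough-in feeds into drywall (must start by day 19); so electrical rough-in must finish by day 19 and therefore start by day 14.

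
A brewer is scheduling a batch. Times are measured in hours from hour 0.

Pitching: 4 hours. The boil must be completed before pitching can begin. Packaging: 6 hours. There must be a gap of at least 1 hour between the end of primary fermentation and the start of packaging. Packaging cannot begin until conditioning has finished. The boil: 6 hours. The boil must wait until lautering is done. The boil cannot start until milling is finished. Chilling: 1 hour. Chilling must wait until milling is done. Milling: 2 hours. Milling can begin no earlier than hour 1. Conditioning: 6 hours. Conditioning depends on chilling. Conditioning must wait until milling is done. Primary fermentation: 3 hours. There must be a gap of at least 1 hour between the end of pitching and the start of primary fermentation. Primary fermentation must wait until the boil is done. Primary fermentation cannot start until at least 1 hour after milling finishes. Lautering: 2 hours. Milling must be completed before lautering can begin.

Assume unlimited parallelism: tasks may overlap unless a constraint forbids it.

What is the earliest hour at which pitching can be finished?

15

After its own release at hour 1, milling can start at hour 1 and finishes at hour 3.
Lautering cannot begin until milling (finishes hour 3). It runs from hour 3 to 3 + 2 = hour 5.
The boil needs all of lautering (finishes hour 5); milling (finishes hour 3). That puts its earliest start at hour 5; it finishes at 5 + 6 = hour 11.
Pitching waits on the boil (finishes hour 11), so it starts at hour 11 and finishes at 11 + 4 = hour 15.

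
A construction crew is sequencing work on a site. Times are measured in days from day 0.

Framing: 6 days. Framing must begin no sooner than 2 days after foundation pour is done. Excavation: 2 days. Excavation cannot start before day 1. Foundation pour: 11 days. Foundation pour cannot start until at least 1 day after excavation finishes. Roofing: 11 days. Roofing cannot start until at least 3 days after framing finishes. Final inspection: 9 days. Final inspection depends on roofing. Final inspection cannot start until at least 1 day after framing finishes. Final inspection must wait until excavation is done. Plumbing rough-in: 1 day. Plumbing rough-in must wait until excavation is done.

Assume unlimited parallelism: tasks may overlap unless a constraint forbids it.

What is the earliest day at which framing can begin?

17

After its own release at day 1, excavation can start at day 1 and finishes at day 3.
Foundation pour waits on excavation (finishes day 3, plus 1-day gap → day 4), so it starts at day 4 and finishes at 4 + 11 = day 15.
Framing waits on foundation pour (finishes day 15, plus 2-day gap → day 17), so the earliest it can start is day 17.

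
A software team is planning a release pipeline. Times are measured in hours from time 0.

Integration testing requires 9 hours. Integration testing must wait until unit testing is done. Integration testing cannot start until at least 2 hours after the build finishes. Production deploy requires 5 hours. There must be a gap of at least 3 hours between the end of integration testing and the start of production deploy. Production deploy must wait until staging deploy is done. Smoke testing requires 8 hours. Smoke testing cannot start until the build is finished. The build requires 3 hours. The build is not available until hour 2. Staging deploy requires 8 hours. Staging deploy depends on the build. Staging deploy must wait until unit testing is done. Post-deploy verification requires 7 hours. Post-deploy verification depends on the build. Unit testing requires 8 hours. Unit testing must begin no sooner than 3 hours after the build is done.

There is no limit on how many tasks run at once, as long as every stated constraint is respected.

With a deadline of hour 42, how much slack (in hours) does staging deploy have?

The build cannot begin until its own release at hour 2. It runs from hour 2 to 2 + 3 = hour 5.
Unit testing waits on the build (finishes hour 5, plus 3-hour gap → hour 8), so it starts at hour 8 and finishes at 8 + 8 = hour 16.
Staging deploy has to wait for the build (finishes hour 5); unit testing (finishes hour 16). The latest of these is hour 16, so staging deploy runs hour 16 to 16 + 8 = hour 24.

Working backward from the deadline:
Production deploy has no dependents, so it just needs to finish by hour 42. Starting by 42 − 5 = hour 37 achieves that.
Staging deploy must finish before production deploy (must start by hour 37). With an 8-hour duration, staging deploy must start by 37 − 8 = hour 29.
So staging deploy can start as early as hour 16 and as late as hour 29, giving 29 − 16 = 13 hours of slack.

13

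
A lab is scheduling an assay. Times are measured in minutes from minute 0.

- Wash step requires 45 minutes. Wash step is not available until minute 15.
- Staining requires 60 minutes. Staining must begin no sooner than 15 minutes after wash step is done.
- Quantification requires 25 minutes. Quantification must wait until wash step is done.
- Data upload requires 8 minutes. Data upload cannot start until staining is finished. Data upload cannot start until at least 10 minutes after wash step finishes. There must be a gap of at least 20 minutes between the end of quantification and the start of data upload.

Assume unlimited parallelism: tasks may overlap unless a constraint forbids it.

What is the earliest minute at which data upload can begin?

Wash step cannot begin until its own release at minute 15. It runs from minute 15 to 15 + 45 = minute 60.
After wash step (finishes minute 60), quantification can start at minute 60 and finishes at minute 85.
Staining waits on wash step (finishes minute 60, plus 15-minute gap → minute 75), so it starts at minute 75 and finishes at 75 + 60 = minute 135.
Data upload waits on staining (finishes minute 135); wash step (finishes minute 60, plus 10-minute gap → minute 70); quantification (finishes minute 85, plus 20-minute gap → minute 105). The latest of these is minute 135, which is the earliest data upload can start.

135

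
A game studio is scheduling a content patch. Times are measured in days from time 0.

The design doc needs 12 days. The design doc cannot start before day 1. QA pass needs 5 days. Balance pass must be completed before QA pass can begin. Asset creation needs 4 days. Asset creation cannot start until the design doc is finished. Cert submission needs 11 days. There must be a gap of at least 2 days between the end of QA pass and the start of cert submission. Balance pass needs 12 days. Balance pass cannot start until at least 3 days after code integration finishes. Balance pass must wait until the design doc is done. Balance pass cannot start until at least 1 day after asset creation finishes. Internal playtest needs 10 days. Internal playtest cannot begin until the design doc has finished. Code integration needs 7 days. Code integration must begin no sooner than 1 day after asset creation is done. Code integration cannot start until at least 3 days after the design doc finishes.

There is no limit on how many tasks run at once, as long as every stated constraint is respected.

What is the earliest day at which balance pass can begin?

The design doc waits on its own release at day 1, so it starts at day 1 and finishes at 1 + 12 = day 13.
Asset creation cannot begin until the design doc (finishes day 13). It runs from day 13 to 13 + 4 = day 17.
Code integration cannot start until asset creation (finishes day 17, plus 1-day gap → day 18); the design doc (finishes day 13, plus 3-day gap → day 16). The controlling bound is day 18, so code integration finishes at 18 + 7 = day 25.
Balance pass waits on code integration (finishes day 25, plus 3-day gap → day 28); the design doc (finishes day 13); asset creation (finishes day 17, plus 1-day gap → day 18). The latest of these is day 28, which is the earliest balance pass can start.

28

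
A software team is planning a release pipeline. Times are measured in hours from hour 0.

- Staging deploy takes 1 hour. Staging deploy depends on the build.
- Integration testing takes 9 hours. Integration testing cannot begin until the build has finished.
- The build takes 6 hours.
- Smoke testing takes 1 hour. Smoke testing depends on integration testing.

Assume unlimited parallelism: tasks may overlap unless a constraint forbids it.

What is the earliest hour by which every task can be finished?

16

Nothing blocks the build, so it runs from hour 0 to hour 6.
Staging deploy cannot begin until the build (finishes hour 6). It runs from hour 6 to 6 + 1 = hour 7.
After the build (finishes hour 6), integration testing can start at hour 6 and finishes at hour 15.
Smoke testing cannot begin until integration testing (finishes hour 15). It runs from hour 15 to 15 + 1 = hour 16.
All tasks are finished once the last one completes. Finish times: The build at 6, Integration testing at 15, Staging deploy at 7, Smoke testing at 16. The latest is hour 16.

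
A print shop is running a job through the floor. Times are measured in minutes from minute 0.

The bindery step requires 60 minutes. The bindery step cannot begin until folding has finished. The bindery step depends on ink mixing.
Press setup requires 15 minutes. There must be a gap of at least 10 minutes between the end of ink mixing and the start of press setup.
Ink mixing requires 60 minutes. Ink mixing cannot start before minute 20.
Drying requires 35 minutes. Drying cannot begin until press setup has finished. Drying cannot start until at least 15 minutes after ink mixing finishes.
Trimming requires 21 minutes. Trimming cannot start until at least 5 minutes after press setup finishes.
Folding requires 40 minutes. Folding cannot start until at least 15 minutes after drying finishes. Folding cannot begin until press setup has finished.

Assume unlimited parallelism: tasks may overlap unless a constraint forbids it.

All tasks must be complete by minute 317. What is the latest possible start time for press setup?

The bindery step has no dependents, so it just needs to finish by minute 317. Starting by 317 − 60 = minute 257 achieves that.
Since the bindery step (must start by minute 257) depends on it, folding must finish by minute 257. Backing off its 40-minute duration gives a latest start of minute 217.
Drying feeds into folding (must start by minute 217, minus 15-minute gap → minute 202); so drying must finish by minute 202 and therefore start by minute 167.
Trimming must finish by minute 317; it takes 21 minutes, so it must start by 317 − 21 = minute 296.
For press setup: drying (must start by minute 167); trimming (must start by minute 296, minus 5-minute gap → minute 291); folding (must start by minute 217). The most restrictive is minute 167; with a 15-minute duration, press setup must start by minute 152.

152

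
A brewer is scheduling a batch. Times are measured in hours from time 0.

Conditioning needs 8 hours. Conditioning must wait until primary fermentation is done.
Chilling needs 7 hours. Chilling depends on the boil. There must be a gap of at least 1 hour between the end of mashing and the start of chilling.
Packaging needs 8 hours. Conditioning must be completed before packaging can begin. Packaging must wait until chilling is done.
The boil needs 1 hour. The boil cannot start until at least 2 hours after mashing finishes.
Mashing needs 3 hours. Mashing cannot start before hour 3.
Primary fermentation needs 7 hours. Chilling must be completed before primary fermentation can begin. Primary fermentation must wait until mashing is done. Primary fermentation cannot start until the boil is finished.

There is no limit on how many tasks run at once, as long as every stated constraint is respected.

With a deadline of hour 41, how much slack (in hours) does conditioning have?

2

Mashing waits on its own release at hour 3, so it starts at hour 3 and finishes at 3 + 3 = hour 6.
The boil cannot begin until mashing (finishes hour 6, plus 2-hour gap → hour 8). It runs from hour 8 to 8 + 1 = hour 9.
For chilling: the boil (finishes hour 9); mashing (finishes hour 6, plus 1-hour gap → hour 7). Taking the maximum gives a start of hour 9, and it finishes at 9 + 7 = hour 16.
Primary fermentation needs all of chilling (finishes hour 16); mashing (finishes hour 6); the boil (finishes hour 9). That puts its earliest start at hour 16; it finishes at 16 + 7 = hour 23.
After primary fermentation (finishes hour 23), conditioning can start at hour 23 and finishes at hour 31.

Working backward from the deadline:
Packaging has no dependents, so it just needs to finish by hour 41. Starting by 41 − 8 = hour 33 achieves that.
Conditioning feeds into packaging (must start by hour 33); so conditioning must finish by hour 33 and therefore start by hour 25.
So conditioning can start as early as hour 23 and as late as hour 25, giving 25 − 23 = 2 hours of slack.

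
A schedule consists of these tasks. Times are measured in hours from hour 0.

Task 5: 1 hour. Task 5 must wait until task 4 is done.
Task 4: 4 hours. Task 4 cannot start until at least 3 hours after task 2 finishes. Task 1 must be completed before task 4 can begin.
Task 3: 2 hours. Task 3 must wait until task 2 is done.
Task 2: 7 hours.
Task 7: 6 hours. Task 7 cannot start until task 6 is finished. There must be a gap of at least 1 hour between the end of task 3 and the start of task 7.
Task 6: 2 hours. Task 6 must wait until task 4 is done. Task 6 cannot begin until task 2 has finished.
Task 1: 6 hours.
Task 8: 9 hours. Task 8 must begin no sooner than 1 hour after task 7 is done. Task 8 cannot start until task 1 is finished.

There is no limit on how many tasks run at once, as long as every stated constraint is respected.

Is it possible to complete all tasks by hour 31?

Task 2 has no prerequisites, so it starts at hour 0 and finishes at hour 7.
Task 3 waits on task 2 (finishes hour 7), so it starts at hour 7 and finishes at 7 + 2 = hour 9.
Task 1 has no prerequisites, so it starts at hour 0 and finishes at hour 6.
Task 4 cannot start until task 2 (finishes hour 7, plus 3-hour gap → hour 10); task 1 (finishes hour 6). The controlling bound is hour 10, so task 4 finishes at 10 + 4 = hour 14.
Task 6 cannot start until task 4 (finishes hour 14); task 2 (finishes hour 7). The controlling bound is hour 14, so task 6 finishes at 14 + 2 = hour 16.
Task 7 needs all of task 6 (finishes hour 16); task 3 (finishes hour 9, plus 1-hour gap → hour 10). That puts its earliest start at hour 16; it finishes at 16 + 6 = hour 22.
For task 8: task 7 (finishes hour 22, plus 1-hour gap → hour 23); task 1 (finishes hour 6). Taking the maximum gives a start of hour 23, and it finishes at 23 + 9 = hour 32.
After task 4 (finishes hour 14), task 5 can start at hour 14 and finishes at hour 15.
The earliest everything can be done is hour 32, which is after the deadline of 31, so it is not possible.

No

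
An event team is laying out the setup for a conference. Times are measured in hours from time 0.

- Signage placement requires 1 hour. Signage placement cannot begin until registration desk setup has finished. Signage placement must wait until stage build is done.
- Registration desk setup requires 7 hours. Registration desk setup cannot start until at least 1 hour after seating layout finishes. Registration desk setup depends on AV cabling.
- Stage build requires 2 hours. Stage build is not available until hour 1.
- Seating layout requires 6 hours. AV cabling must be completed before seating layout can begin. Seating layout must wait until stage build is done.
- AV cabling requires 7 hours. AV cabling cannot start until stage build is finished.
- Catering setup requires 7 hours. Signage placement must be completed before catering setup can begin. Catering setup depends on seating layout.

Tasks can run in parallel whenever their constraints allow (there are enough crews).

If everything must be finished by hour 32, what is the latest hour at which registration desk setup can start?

Nothing follows catering setup; the deadline of hour 32 is its only limit. It must start by 32 − 7 = hour 25.
Signage placement has to be done before catering setup (must start by hour 25). That means finishing by hour 25, i.e. starting by 25 − 1 = hour 24.
Since signage placement (must start by hour 24) depends on it, registration desk setup must finish by hour 24. Backing off its 7-hour duration gives a latest start of hour 17.

17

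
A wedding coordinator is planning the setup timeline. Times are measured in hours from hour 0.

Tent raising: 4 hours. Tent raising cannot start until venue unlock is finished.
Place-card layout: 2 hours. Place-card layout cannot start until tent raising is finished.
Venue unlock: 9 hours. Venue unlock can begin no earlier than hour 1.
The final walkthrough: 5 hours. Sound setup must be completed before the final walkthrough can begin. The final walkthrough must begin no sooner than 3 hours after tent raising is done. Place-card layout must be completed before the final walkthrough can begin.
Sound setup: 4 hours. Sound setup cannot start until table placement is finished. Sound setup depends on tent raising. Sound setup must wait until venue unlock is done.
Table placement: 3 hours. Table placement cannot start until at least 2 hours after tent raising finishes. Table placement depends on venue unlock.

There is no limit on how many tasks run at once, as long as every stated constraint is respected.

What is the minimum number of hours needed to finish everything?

After its own release at hour 1, venue unlock can start at hour 1 and finishes at hour 10.
After venue unlock (finishes hour 10), tent raising can start at hour 10 and finishes at hour 14.
After tent raising (finishes hour 14), place-card layout can start at hour 14 and finishes at hour 16.
Table placement needs all of tent raising (finishes hour 14, plus 2-hour gap → hour 16); venue unlock (finishes hour 10). That puts its earliest start at hour 16; it finishes at 16 + 3 = hour 19.
Sound setup cannot start until table placement (finishes hour 19); tent raising (finishes hour 14); venue unlock (finishes hour 10). The controlling bound is hour 19, so sound setup finishes at 19 + 4 = hour 23.
For the final walkthrough: sound setup (finishes hour 23); tent raising (finishes hour 14, plus 3-hour gap → hour 17); place-card layout (finishes hour 16). Taking the maximum gives a start of hour 23, and it finishes at 23 + 5 = hour 28.
All tasks are finished once the last one completes. Finish times: Venue unlock at 10, Tent raising at 14, Table placement at 19, Sound setup at 23, Place-card layout at 16, The final walkthrough at 28. The latest is hour 28.

28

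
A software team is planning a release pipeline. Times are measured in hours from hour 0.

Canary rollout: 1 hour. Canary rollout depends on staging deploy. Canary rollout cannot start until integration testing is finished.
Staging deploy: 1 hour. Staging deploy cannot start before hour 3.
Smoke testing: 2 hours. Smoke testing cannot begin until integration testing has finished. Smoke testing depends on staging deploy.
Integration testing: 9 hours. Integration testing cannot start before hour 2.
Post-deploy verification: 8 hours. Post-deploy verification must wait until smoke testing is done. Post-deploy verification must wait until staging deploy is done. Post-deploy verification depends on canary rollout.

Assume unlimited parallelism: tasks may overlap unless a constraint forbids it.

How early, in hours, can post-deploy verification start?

13

After its own release at hour 3, staging deploy can start at hour 3 and finishes at hour 4.
After its own release at hour 2, integration testing can start at hour 2 and finishes at hour 11.
Canary rollout needs all of staging deploy (finishes hour 4); integration testing (finishes hour 11). That puts its earliest start at hour 11; it finishes at 11 + 1 = hour 12.
For smoke testing: integration testing (finishes hour 11); staging deploy (finishes hour 4). Taking the maximum gives a start of hour 11, and it finishes at 11 + 2 = hour 13.
Post-deploy verification waits on smoke testing (finishes hour 13); staging deploy (finishes hour 4); canary rollout (finishes hour 12). The latest of these is hour 13, which is the earliest post-deploy verification can start.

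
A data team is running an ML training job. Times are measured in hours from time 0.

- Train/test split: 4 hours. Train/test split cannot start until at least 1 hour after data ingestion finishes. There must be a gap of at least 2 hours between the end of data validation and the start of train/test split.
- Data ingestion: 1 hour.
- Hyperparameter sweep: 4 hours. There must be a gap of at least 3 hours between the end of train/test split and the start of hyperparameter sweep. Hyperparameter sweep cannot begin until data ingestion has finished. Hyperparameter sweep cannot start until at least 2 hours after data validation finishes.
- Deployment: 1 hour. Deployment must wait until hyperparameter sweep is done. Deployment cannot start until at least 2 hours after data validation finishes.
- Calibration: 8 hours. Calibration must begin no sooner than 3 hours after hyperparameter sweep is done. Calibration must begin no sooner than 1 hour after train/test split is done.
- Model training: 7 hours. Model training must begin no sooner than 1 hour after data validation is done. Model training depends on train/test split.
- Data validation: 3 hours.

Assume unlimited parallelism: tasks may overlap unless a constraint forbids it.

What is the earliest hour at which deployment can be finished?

17

Data validation can start immediately at hour 0; it finishes at hour 3.
Data ingestion has no prerequisites, so it starts at hour 0 and finishes at hour 1.
For train/test split: data ingestion (finishes hour 1, plus 1-hour gap → hour 2); data validation (finishes hour 3, plus 2-hour gap → hour 5). Taking the maximum gives a start of hour 5, and it finishes at 5 + 4 = hour 9.
Hyperparameter sweep needs all of train/test split (finishes hour 9, plus 3-hour gap → hour 12); data ingestion (finishes hour 1); data validation (finishes hour 3, plus 2-hour gap → hour 5). That puts its earliest start at hour 12; it finishes at 12 + 4 = hour 16.
Deployment has to wait for hyperparameter sweep (finishes hour 16); data validation (finishes hour 3, plus 2-hour gap → hour 5). The latest of these is hour 16, so deployment runs hour 16 to 16 + 1 = hour 17.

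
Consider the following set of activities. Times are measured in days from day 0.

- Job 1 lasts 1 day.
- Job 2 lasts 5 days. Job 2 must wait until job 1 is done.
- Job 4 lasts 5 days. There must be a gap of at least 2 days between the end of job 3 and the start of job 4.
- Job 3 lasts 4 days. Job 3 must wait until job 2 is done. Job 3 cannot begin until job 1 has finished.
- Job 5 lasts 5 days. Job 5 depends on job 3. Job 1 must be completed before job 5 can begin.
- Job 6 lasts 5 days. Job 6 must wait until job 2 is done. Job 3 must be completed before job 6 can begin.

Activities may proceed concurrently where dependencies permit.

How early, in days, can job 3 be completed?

Job 1 has no prerequisites, so it starts at day 0 and finishes at day 1.
After job 1 (finishes day 1), job 2 can start at day 1 and finishes at day 6.
For job 3: job 2 (finishes day 6); job 1 (finishes day 1). Taking the maximum gives a start of day 6, and it finishes at 6 + 4 = day 10.

10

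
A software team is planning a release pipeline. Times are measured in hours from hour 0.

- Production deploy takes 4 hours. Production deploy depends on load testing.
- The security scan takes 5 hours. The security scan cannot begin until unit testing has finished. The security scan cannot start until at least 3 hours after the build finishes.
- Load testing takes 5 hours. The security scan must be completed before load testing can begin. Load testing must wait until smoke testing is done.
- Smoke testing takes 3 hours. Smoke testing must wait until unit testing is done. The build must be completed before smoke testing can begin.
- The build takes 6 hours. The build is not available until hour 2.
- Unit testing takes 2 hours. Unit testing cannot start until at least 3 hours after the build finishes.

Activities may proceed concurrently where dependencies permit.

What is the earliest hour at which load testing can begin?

The build waits on its own release at hour 2, so it starts at hour 2 and finishes at 2 + 6 = hour 8.
After the build (finishes hour 8, plus 3-hour gap → hour 11), unit testing can start at hour 11 and finishes at hour 13.
Smoke testing needs all of unit testing (finishes hour 13); the build (finishes hour 8). That puts its earliest start at hour 13; it finishes at 13 + 3 = hour 16.
The security scan has to wait for unit testing (finishes hour 13); the build (finishes hour 8, plus 3-hour gap → hour 11). The latest of these is hour 13, so the security scan runs hour 13 to 13 + 5 = hour 18.
Load testing waits on the security scan (finishes hour 18); smoke testing (finishes hour 16). The latest of these is hour 18, which is the earliest load testing can start.

18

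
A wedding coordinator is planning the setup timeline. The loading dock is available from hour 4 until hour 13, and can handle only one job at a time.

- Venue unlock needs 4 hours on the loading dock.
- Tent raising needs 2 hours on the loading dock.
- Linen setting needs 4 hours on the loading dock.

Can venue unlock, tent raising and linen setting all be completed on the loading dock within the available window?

No

The loading dock window is 13 − 4 = 9 hours.
Running back to back, the jobs need 4 + 2 + 4 = 10 hours on the loading dock.
Since 10 > 9, they cannot all fit.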